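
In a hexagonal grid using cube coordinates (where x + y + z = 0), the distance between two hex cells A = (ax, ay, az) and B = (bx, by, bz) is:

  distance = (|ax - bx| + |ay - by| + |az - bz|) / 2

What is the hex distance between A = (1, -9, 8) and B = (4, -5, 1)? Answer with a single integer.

Answer: 7

Derivation:
|ax - bx| = |1 - 4| = 3
|ay - by| = |-9 - (-5)| = 4
|az - bz| = |8 - 1| = 7
distance = (3 + 4 + 7) / 2 = 14 / 2 = 7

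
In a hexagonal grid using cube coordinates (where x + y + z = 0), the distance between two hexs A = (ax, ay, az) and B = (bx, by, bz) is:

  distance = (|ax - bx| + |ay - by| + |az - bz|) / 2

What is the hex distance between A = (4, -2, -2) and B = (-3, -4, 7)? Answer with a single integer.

|ax - bx| = |4 - (-3)| = 7
|ay - by| = |-2 - (-4)| = 2
|az - bz| = |-2 - 7| = 9
distance = (7 + 2 + 9) / 2 = 18 / 2 = 9

Answer: 9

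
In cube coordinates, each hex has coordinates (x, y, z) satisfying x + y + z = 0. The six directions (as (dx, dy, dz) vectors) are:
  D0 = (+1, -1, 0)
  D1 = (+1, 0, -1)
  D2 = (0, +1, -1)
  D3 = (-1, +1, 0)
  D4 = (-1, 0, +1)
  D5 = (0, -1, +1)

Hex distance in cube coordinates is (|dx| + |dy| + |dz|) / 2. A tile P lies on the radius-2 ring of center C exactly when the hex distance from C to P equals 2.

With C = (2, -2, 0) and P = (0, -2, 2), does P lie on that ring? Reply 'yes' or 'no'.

|px - cx| = |0 - 2| = 2
|py - cy| = |-2 - (-2)| = 0
|pz - cz| = |2 - 0| = 2
distance = (2+0+2)/2 = 4/2 = 2
radius = 2; distance == radius -> yes

Answer: yes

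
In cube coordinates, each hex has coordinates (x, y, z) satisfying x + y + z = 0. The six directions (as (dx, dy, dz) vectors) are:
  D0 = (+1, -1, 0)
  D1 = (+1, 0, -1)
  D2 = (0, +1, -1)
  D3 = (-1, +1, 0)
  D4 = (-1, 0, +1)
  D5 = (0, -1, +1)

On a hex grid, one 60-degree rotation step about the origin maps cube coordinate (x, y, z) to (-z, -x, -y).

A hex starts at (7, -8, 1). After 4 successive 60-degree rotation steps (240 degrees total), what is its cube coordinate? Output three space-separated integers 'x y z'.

Answer: 1 7 -8

Derivation:
Start: (7, -8, 1)
Step 1: (7, -8, 1) -> (-(1), -(7), -(-8)) = (-1, -7, 8)
Step 2: (-1, -7, 8) -> (-(8), -(-1), -(-7)) = (-8, 1, 7)
Step 3: (-8, 1, 7) -> (-(7), -(-8), -(1)) = (-7, 8, -1)
Step 4: (-7, 8, -1) -> (-(-1), -(-7), -(8)) = (1, 7, -8)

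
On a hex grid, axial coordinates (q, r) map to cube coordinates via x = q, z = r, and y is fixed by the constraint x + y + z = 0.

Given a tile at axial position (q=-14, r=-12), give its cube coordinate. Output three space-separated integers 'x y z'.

Answer: -14 26 -12

Derivation:
x = q = -14
z = r = -12
y = -x - z = -(-14) - (-12) = 26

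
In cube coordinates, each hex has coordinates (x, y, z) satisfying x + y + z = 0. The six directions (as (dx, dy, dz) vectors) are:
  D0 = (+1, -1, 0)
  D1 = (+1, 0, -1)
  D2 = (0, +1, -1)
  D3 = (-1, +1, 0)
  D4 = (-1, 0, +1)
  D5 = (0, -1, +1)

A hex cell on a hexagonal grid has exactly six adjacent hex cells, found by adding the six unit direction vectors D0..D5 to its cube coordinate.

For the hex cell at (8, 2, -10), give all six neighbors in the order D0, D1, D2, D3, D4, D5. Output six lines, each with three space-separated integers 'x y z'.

Answer: 9 1 -10
9 2 -11
8 3 -11
7 3 -10
7 2 -9
8 1 -9

Derivation:
Center: (8, 2, -10). Add each direction:
  D0: (8, 2, -10) + (1, -1, 0) = (9, 1, -10)
  D1: (8, 2, -10) + (1, 0, -1) = (9, 2, -11)
  D2: (8, 2, -10) + (0, 1, -1) = (8, 3, -11)
  D3: (8, 2, -10) + (-1, 1, 0) = (7, 3, -10)
  D4: (8, 2, -10) + (-1, 0, 1) = (7, 2, -9)
  D5: (8, 2, -10) + (0, -1, 1) = (8, 1, -9)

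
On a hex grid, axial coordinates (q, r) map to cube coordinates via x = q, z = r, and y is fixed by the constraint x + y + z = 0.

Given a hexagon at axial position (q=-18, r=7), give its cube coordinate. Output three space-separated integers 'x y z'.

Answer: -18 11 7

Derivation:
x = q = -18
z = r = 7
y = -x - z = -(-18) - (7) = 11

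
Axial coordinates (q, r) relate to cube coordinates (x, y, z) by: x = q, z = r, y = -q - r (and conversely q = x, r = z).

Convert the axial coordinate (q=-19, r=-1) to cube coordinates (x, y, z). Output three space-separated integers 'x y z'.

Answer: -19 20 -1

Derivation:
x = q = -19
z = r = -1
y = -x - z = -(-19) - (-1) = 20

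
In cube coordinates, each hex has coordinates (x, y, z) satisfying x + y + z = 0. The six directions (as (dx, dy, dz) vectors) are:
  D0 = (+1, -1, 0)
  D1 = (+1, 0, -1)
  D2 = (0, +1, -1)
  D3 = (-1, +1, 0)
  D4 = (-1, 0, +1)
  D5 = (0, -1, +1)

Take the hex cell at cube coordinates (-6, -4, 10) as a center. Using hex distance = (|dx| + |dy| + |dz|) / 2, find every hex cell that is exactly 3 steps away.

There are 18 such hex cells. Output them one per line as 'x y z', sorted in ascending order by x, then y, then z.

Answer: -9 -4 13
-9 -3 12
-9 -2 11
-9 -1 10
-8 -5 13
-8 -1 9
-7 -6 13
-7 -1 8
-6 -7 13
-6 -1 7
-5 -7 12
-5 -2 7
-4 -7 11
-4 -3 7
-3 -7 10
-3 -6 9
-3 -5 8
-3 -4 7

Derivation:
Walk ring at distance 3 from (-6, -4, 10):
Start at center + D4*3 = (-9, -4, 13)
  hex 0: (-9, -4, 13)
  hex 1: (-8, -5, 13)
  hex 2: (-7, -6, 13)
  hex 3: (-6, -7, 13)
  hex 4: (-5, -7, 12)
  hex 5: (-4, -7, 11)
  hex 6: (-3, -7, 10)
  hex 7: (-3, -6, 9)
  hex 8: (-3, -5, 8)
  hex 9: (-3, -4, 7)
  hex 10: (-4, -3, 7)
  hex 11: (-5, -2, 7)
  hex 12: (-6, -1, 7)
  hex 13: (-7, -1, 8)
  hex 14: (-8, -1, 9)
  hex 15: (-9, -1, 10)
  hex 16: (-9, -2, 11)
  hex 17: (-9, -3, 12)
Sorted: 18 hexes.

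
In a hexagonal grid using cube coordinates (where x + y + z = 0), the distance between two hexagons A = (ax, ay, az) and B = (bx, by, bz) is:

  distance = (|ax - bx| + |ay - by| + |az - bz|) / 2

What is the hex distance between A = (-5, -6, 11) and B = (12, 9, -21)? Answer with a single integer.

|ax - bx| = |-5 - 12| = 17
|ay - by| = |-6 - 9| = 15
|az - bz| = |11 - (-21)| = 32
distance = (17 + 15 + 32) / 2 = 64 / 2 = 32

Answer: 32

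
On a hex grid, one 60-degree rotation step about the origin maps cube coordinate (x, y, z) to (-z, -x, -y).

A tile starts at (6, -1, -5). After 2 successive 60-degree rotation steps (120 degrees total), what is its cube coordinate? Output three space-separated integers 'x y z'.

Start: (6, -1, -5)
Step 1: (6, -1, -5) -> (-(-5), -(6), -(-1)) = (5, -6, 1)
Step 2: (5, -6, 1) -> (-(1), -(5), -(-6)) = (-1, -5, 6)

Answer: -1 -5 6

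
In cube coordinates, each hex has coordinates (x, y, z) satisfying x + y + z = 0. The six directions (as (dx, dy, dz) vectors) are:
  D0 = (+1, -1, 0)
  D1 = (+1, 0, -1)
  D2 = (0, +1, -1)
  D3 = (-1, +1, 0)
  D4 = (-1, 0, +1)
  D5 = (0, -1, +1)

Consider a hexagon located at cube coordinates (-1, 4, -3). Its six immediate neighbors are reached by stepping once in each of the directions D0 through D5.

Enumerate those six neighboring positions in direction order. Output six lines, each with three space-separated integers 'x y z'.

Center: (-1, 4, -3). Add each direction:
  D0: (-1, 4, -3) + (1, -1, 0) = (0, 3, -3)
  D1: (-1, 4, -3) + (1, 0, -1) = (0, 4, -4)
  D2: (-1, 4, -3) + (0, 1, -1) = (-1, 5, -4)
  D3: (-1, 4, -3) + (-1, 1, 0) = (-2, 5, -3)
  D4: (-1, 4, -3) + (-1, 0, 1) = (-2, 4, -2)
  D5: (-1, 4, -3) + (0, -1, 1) = (-1, 3, -2)

Answer: 0 3 -3
0 4 -4
-1 5 -4
-2 5 -3
-2 4 -2
-1 3 -2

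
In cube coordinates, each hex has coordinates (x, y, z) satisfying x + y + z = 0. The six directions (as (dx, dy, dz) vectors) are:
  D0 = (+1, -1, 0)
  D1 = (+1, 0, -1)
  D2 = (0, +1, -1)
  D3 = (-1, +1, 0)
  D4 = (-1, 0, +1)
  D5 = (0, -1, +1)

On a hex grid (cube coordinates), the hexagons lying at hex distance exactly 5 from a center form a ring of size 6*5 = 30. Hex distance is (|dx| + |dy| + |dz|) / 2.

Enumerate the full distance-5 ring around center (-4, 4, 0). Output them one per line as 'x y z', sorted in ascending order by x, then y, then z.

Answer: -9 4 5
-9 5 4
-9 6 3
-9 7 2
-9 8 1
-9 9 0
-8 3 5
-8 9 -1
-7 2 5
-7 9 -2
-6 1 5
-6 9 -3
-5 0 5
-5 9 -4
-4 -1 5
-4 9 -5
-3 -1 4
-3 8 -5
-2 -1 3
-2 7 -5
-1 -1 2
-1 6 -5
0 -1 1
0 5 -5
1 -1 0
1 0 -1
1 1 -2
1 2 -3
1 3 -4
1 4 -5

Derivation:
Walk ring at distance 5 from (-4, 4, 0):
Start at center + D4*5 = (-9, 4, 5)
  hex 0: (-9, 4, 5)
  hex 1: (-8, 3, 5)
  hex 2: (-7, 2, 5)
  hex 3: (-6, 1, 5)
  hex 4: (-5, 0, 5)
  hex 5: (-4, -1, 5)
  hex 6: (-3, -1, 4)
  hex 7: (-2, -1, 3)
  hex 8: (-1, -1, 2)
  hex 9: (0, -1, 1)
  hex 10: (1, -1, 0)
  hex 11: (1, 0, -1)
  hex 12: (1, 1, -2)
  hex 13: (1, 2, -3)
  hex 14: (1, 3, -4)
  hex 15: (1, 4, -5)
  hex 16: (0, 5, -5)
  hex 17: (-1, 6, -5)
  hex 18: (-2, 7, -5)
  hex 19: (-3, 8, -5)
  hex 20: (-4, 9, -5)
  hex 21: (-5, 9, -4)
  hex 22: (-6, 9, -3)
  hex 23: (-7, 9, -2)
  hex 24: (-8, 9, -1)
  hex 25: (-9, 9, 0)
  hex 26: (-9, 8, 1)
  hex 27: (-9, 7, 2)
  hex 28: (-9, 6, 3)
  hex 29: (-9, 5, 4)
Sorted: 30 hexes.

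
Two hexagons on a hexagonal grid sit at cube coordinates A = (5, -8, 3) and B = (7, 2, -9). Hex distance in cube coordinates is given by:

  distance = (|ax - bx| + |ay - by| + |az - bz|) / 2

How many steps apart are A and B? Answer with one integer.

|ax - bx| = |5 - 7| = 2
|ay - by| = |-8 - 2| = 10
|az - bz| = |3 - (-9)| = 12
distance = (2 + 10 + 12) / 2 = 24 / 2 = 12

Answer: 12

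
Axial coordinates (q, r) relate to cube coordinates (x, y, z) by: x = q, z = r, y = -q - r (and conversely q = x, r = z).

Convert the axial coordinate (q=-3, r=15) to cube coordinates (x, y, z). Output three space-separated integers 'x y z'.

x = q = -3
z = r = 15
y = -x - z = -(-3) - (15) = -12

Answer: -3 -12 15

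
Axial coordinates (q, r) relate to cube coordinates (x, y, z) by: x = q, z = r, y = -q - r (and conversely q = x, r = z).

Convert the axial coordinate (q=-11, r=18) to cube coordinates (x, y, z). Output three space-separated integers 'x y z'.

x = q = -11
z = r = 18
y = -x - z = -(-11) - (18) = -7

Answer: -11 -7 18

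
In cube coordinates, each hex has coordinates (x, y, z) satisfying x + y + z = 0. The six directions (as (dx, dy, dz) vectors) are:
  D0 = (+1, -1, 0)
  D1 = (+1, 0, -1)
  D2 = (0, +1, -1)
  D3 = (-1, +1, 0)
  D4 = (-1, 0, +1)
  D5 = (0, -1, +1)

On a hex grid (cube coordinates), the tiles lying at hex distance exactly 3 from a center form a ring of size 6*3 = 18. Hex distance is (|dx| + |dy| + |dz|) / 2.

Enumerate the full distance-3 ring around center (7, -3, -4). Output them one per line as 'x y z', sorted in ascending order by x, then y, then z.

Walk ring at distance 3 from (7, -3, -4):
Start at center + D4*3 = (4, -3, -1)
  hex 0: (4, -3, -1)
  hex 1: (5, -4, -1)
  hex 2: (6, -5, -1)
  hex 3: (7, -6, -1)
  hex 4: (8, -6, -2)
  hex 5: (9, -6, -3)
  hex 6: (10, -6, -4)
  hex 7: (10, -5, -5)
  hex 8: (10, -4, -6)
  hex 9: (10, -3, -7)
  hex 10: (9, -2, -7)
  hex 11: (8, -1, -7)
  hex 12: (7, 0, -7)
  hex 13: (6, 0, -6)
  hex 14: (5, 0, -5)
  hex 15: (4, 0, -4)
  hex 16: (4, -1, -3)
  hex 17: (4, -2, -2)
Sorted: 18 hexes.

Answer: 4 -3 -1
4 -2 -2
4 -1 -3
4 0 -4
5 -4 -1
5 0 -5
6 -5 -1
6 0 -6
7 -6 -1
7 0 -7
8 -6 -2
8 -1 -7
9 -6 -3
9 -2 -7
10 -6 -4
10 -5 -5
10 -4 -6
10 -3 -7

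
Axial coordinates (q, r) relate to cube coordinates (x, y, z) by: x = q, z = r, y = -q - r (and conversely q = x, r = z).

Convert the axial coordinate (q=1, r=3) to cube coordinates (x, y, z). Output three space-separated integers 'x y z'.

Answer: 1 -4 3

Derivation:
x = q = 1
z = r = 3
y = -x - z = -(1) - (3) = -4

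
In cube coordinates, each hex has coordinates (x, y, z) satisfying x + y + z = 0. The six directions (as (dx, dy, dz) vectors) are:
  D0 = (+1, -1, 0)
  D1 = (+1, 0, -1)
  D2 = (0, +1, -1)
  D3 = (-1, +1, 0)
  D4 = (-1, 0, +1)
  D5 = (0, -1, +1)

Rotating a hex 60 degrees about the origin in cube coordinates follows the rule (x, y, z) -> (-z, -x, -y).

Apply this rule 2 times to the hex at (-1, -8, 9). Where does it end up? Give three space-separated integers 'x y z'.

Answer: -8 9 -1

Derivation:
Start: (-1, -8, 9)
Step 1: (-1, -8, 9) -> (-(9), -(-1), -(-8)) = (-9, 1, 8)
Step 2: (-9, 1, 8) -> (-(8), -(-9), -(1)) = (-8, 9, -1)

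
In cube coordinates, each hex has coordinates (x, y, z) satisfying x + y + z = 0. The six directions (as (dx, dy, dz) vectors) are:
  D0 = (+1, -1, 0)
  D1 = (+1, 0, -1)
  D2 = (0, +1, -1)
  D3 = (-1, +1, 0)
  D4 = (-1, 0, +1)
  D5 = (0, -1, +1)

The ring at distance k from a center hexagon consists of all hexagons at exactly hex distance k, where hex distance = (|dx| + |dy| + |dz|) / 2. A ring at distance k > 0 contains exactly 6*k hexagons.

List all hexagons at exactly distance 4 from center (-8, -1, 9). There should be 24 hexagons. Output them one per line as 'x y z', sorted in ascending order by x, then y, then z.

Answer: -12 -1 13
-12 0 12
-12 1 11
-12 2 10
-12 3 9
-11 -2 13
-11 3 8
-10 -3 13
-10 3 7
-9 -4 13
-9 3 6
-8 -5 13
-8 3 5
-7 -5 12
-7 2 5
-6 -5 11
-6 1 5
-5 -5 10
-5 0 5
-4 -5 9
-4 -4 8
-4 -3 7
-4 -2 6
-4 -1 5

Derivation:
Walk ring at distance 4 from (-8, -1, 9):
Start at center + D4*4 = (-12, -1, 13)
  hex 0: (-12, -1, 13)
  hex 1: (-11, -2, 13)
  hex 2: (-10, -3, 13)
  hex 3: (-9, -4, 13)
  hex 4: (-8, -5, 13)
  hex 5: (-7, -5, 12)
  hex 6: (-6, -5, 11)
  hex 7: (-5, -5, 10)
  hex 8: (-4, -5, 9)
  hex 9: (-4, -4, 8)
  hex 10: (-4, -3, 7)
  hex 11: (-4, -2, 6)
  hex 12: (-4, -1, 5)
  hex 13: (-5, 0, 5)
  hex 14: (-6, 1, 5)
  hex 15: (-7, 2, 5)
  hex 16: (-8, 3, 5)
  hex 17: (-9, 3, 6)
  hex 18: (-10, 3, 7)
  hex 19: (-11, 3, 8)
  hex 20: (-12, 3, 9)
  hex 21: (-12, 2, 10)
  hex 22: (-12, 1, 11)
  hex 23: (-12, 0, 12)
Sorted: 24 hexes.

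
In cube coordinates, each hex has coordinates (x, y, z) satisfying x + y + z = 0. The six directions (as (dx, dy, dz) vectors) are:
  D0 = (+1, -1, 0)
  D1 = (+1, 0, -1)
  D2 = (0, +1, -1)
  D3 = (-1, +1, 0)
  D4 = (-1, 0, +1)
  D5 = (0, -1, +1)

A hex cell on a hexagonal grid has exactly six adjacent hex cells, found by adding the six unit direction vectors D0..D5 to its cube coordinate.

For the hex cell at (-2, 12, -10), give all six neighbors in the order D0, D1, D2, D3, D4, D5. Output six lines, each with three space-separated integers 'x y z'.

Center: (-2, 12, -10). Add each direction:
  D0: (-2, 12, -10) + (1, -1, 0) = (-1, 11, -10)
  D1: (-2, 12, -10) + (1, 0, -1) = (-1, 12, -11)
  D2: (-2, 12, -10) + (0, 1, -1) = (-2, 13, -11)
  D3: (-2, 12, -10) + (-1, 1, 0) = (-3, 13, -10)
  D4: (-2, 12, -10) + (-1, 0, 1) = (-3, 12, -9)
  D5: (-2, 12, -10) + (0, -1, 1) = (-2, 11, -9)

Answer: -1 11 -10
-1 12 -11
-2 13 -11
-3 13 -10
-3 12 -9
-2 11 -9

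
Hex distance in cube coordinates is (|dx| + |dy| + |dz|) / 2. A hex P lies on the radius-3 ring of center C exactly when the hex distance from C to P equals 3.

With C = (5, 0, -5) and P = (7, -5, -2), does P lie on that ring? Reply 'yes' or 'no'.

Answer: no

Derivation:
|px - cx| = |7 - 5| = 2
|py - cy| = |-5 - 0| = 5
|pz - cz| = |-2 - (-5)| = 3
distance = (2+5+3)/2 = 10/2 = 5
radius = 3; distance != radius -> no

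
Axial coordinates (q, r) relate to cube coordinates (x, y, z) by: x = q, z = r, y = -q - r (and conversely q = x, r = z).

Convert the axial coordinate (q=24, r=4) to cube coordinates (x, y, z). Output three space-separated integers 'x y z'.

x = q = 24
z = r = 4
y = -x - z = -(24) - (4) = -28

Answer: 24 -28 4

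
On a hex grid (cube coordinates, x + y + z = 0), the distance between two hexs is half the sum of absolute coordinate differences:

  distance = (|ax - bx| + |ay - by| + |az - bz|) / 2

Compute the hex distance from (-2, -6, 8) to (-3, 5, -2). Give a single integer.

Answer: 11

Derivation:
|ax - bx| = |-2 - (-3)| = 1
|ay - by| = |-6 - 5| = 11
|az - bz| = |8 - (-2)| = 10
distance = (1 + 11 + 10) / 2 = 22 / 2 = 11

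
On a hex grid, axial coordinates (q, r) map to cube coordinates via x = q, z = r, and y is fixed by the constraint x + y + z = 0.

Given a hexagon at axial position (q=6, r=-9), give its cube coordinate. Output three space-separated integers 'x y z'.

Answer: 6 3 -9

Derivation:
x = q = 6
z = r = -9
y = -x - z = -(6) - (-9) = 3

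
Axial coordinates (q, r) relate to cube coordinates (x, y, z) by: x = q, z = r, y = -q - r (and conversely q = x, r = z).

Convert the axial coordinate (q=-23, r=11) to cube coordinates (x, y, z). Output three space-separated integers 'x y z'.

x = q = -23
z = r = 11
y = -x - z = -(-23) - (11) = 12

Answer: -23 12 11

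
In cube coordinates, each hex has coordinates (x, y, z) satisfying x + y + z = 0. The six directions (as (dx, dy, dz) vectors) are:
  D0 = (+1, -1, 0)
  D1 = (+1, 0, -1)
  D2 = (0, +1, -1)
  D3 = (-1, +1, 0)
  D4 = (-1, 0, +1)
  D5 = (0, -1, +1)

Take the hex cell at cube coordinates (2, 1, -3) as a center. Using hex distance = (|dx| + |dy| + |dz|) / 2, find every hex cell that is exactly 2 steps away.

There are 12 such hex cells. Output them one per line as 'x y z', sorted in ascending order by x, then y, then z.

Answer: 0 1 -1
0 2 -2
0 3 -3
1 0 -1
1 3 -4
2 -1 -1
2 3 -5
3 -1 -2
3 2 -5
4 -1 -3
4 0 -4
4 1 -5

Derivation:
Walk ring at distance 2 from (2, 1, -3):
Start at center + D4*2 = (0, 1, -1)
  hex 0: (0, 1, -1)
  hex 1: (1, 0, -1)
  hex 2: (2, -1, -1)
  hex 3: (3, -1, -2)
  hex 4: (4, -1, -3)
  hex 5: (4, 0, -4)
  hex 6: (4, 1, -5)
  hex 7: (3, 2, -5)
  hex 8: (2, 3, -5)
  hex 9: (1, 3, -4)
  hex 10: (0, 3, -3)
  hex 11: (0, 2, -2)
Sorted: 12 hexes.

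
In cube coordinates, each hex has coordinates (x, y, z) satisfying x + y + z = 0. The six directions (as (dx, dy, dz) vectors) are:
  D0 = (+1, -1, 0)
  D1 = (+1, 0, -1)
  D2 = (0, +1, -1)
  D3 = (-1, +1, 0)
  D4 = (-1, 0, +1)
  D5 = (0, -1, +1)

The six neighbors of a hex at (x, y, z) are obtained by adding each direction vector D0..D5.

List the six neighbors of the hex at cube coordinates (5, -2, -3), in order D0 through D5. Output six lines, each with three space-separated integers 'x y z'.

Center: (5, -2, -3). Add each direction:
  D0: (5, -2, -3) + (1, -1, 0) = (6, -3, -3)
  D1: (5, -2, -3) + (1, 0, -1) = (6, -2, -4)
  D2: (5, -2, -3) + (0, 1, -1) = (5, -1, -4)
  D3: (5, -2, -3) + (-1, 1, 0) = (4, -1, -3)
  D4: (5, -2, -3) + (-1, 0, 1) = (4, -2, -2)
  D5: (5, -2, -3) + (0, -1, 1) = (5, -3, -2)

Answer: 6 -3 -3
6 -2 -4
5 -1 -4
4 -1 -3
4 -2 -2
5 -3 -2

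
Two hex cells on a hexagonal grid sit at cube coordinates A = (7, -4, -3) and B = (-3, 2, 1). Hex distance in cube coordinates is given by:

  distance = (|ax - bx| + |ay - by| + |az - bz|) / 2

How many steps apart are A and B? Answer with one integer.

Answer: 10

Derivation:
|ax - bx| = |7 - (-3)| = 10
|ay - by| = |-4 - 2| = 6
|az - bz| = |-3 - 1| = 4
distance = (10 + 6 + 4) / 2 = 20 / 2 = 10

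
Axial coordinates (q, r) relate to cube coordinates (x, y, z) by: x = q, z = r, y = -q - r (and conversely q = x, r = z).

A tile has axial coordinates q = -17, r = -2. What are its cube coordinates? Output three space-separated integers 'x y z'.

Answer: -17 19 -2

Derivation:
x = q = -17
z = r = -2
y = -x - z = -(-17) - (-2) = 19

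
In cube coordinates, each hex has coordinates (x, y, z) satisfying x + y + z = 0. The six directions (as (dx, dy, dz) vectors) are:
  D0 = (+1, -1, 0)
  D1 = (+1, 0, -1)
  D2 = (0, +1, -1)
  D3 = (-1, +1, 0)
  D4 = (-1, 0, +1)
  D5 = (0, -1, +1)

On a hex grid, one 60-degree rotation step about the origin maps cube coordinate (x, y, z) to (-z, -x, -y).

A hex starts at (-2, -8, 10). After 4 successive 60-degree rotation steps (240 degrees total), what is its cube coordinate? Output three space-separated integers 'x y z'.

Answer: 10 -2 -8

Derivation:
Start: (-2, -8, 10)
Step 1: (-2, -8, 10) -> (-(10), -(-2), -(-8)) = (-10, 2, 8)
Step 2: (-10, 2, 8) -> (-(8), -(-10), -(2)) = (-8, 10, -2)
Step 3: (-8, 10, -2) -> (-(-2), -(-8), -(10)) = (2, 8, -10)
Step 4: (2, 8, -10) -> (-(-10), -(2), -(8)) = (10, -2, -8)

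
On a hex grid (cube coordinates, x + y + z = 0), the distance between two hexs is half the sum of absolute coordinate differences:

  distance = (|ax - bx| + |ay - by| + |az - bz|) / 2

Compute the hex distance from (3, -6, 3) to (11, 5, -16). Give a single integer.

Answer: 19

Derivation:
|ax - bx| = |3 - 11| = 8
|ay - by| = |-6 - 5| = 11
|az - bz| = |3 - (-16)| = 19
distance = (8 + 11 + 19) / 2 = 38 / 2 = 19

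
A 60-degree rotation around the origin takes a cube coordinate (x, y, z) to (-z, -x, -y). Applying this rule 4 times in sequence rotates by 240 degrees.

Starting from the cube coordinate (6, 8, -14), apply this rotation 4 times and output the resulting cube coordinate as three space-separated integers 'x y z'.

Answer: -14 6 8

Derivation:
Start: (6, 8, -14)
Step 1: (6, 8, -14) -> (-(-14), -(6), -(8)) = (14, -6, -8)
Step 2: (14, -6, -8) -> (-(-8), -(14), -(-6)) = (8, -14, 6)
Step 3: (8, -14, 6) -> (-(6), -(8), -(-14)) = (-6, -8, 14)
Step 4: (-6, -8, 14) -> (-(14), -(-6), -(-8)) = (-14, 6, 8)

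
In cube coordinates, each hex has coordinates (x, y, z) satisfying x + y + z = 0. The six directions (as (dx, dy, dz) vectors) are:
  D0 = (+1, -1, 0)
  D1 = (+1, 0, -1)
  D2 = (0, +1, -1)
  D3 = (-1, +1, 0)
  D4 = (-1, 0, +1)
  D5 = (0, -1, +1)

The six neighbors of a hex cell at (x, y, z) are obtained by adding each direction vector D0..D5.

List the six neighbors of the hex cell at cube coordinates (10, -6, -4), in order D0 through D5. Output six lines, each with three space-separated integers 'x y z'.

Answer: 11 -7 -4
11 -6 -5
10 -5 -5
9 -5 -4
9 -6 -3
10 -7 -3

Derivation:
Center: (10, -6, -4). Add each direction:
  D0: (10, -6, -4) + (1, -1, 0) = (11, -7, -4)
  D1: (10, -6, -4) + (1, 0, -1) = (11, -6, -5)
  D2: (10, -6, -4) + (0, 1, -1) = (10, -5, -5)
  D3: (10, -6, -4) + (-1, 1, 0) = (9, -5, -4)
  D4: (10, -6, -4) + (-1, 0, 1) = (9, -6, -3)
  D5: (10, -6, -4) + (0, -1, 1) = (10, -7, -3)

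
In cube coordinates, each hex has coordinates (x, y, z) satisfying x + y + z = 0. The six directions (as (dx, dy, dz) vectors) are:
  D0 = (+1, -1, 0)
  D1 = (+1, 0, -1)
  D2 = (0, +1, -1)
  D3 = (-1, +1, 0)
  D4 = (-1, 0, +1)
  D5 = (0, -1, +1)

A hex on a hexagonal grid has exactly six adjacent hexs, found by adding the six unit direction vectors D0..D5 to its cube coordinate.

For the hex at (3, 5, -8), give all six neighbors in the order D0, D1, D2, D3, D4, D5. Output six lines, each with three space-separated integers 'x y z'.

Center: (3, 5, -8). Add each direction:
  D0: (3, 5, -8) + (1, -1, 0) = (4, 4, -8)
  D1: (3, 5, -8) + (1, 0, -1) = (4, 5, -9)
  D2: (3, 5, -8) + (0, 1, -1) = (3, 6, -9)
  D3: (3, 5, -8) + (-1, 1, 0) = (2, 6, -8)
  D4: (3, 5, -8) + (-1, 0, 1) = (2, 5, -7)
  D5: (3, 5, -8) + (0, -1, 1) = (3, 4, -7)

Answer: 4 4 -8
4 5 -9
3 6 -9
2 6 -8
2 5 -7
3 4 -7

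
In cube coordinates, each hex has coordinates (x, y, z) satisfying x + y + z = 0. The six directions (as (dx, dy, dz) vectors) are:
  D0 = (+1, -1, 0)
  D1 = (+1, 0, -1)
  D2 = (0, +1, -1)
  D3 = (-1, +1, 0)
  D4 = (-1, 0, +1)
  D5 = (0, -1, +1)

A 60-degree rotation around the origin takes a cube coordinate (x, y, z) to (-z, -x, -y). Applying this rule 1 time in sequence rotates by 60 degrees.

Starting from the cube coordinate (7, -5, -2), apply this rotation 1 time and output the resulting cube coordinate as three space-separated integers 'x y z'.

Start: (7, -5, -2)
Step 1: (7, -5, -2) -> (-(-2), -(7), -(-5)) = (2, -7, 5)

Answer: 2 -7 5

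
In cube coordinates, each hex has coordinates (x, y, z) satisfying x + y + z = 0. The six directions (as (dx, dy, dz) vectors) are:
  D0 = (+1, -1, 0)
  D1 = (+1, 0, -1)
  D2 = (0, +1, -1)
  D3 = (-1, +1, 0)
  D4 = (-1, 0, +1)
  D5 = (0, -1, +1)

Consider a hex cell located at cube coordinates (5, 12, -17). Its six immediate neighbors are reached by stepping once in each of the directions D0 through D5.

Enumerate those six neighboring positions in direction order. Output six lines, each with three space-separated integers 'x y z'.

Center: (5, 12, -17). Add each direction:
  D0: (5, 12, -17) + (1, -1, 0) = (6, 11, -17)
  D1: (5, 12, -17) + (1, 0, -1) = (6, 12, -18)
  D2: (5, 12, -17) + (0, 1, -1) = (5, 13, -18)
  D3: (5, 12, -17) + (-1, 1, 0) = (4, 13, -17)
  D4: (5, 12, -17) + (-1, 0, 1) = (4, 12, -16)
  D5: (5, 12, -17) + (0, -1, 1) = (5, 11, -16)

Answer: 6 11 -17
6 12 -18
5 13 -18
4 13 -17
4 12 -16
5 11 -16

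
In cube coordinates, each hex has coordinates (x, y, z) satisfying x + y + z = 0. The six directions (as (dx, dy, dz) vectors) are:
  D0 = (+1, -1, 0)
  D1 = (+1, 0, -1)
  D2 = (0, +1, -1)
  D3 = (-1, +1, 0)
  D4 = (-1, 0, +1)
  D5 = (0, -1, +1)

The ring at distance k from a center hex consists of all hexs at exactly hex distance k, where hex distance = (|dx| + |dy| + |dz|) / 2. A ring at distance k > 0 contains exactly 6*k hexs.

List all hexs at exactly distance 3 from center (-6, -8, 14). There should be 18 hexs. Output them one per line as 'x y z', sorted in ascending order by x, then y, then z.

Walk ring at distance 3 from (-6, -8, 14):
Start at center + D4*3 = (-9, -8, 17)
  hex 0: (-9, -8, 17)
  hex 1: (-8, -9, 17)
  hex 2: (-7, -10, 17)
  hex 3: (-6, -11, 17)
  hex 4: (-5, -11, 16)
  hex 5: (-4, -11, 15)
  hex 6: (-3, -11, 14)
  hex 7: (-3, -10, 13)
  hex 8: (-3, -9, 12)
  hex 9: (-3, -8, 11)
  hex 10: (-4, -7, 11)
  hex 11: (-5, -6, 11)
  hex 12: (-6, -5, 11)
  hex 13: (-7, -5, 12)
  hex 14: (-8, -5, 13)
  hex 15: (-9, -5, 14)
  hex 16: (-9, -6, 15)
  hex 17: (-9, -7, 16)
Sorted: 18 hexes.

Answer: -9 -8 17
-9 -7 16
-9 -6 15
-9 -5 14
-8 -9 17
-8 -5 13
-7 -10 17
-7 -5 12
-6 -11 17
-6 -5 11
-5 -11 16
-5 -6 11
-4 -11 15
-4 -7 11
-3 -11 14
-3 -10 13
-3 -9 12
-3 -8 11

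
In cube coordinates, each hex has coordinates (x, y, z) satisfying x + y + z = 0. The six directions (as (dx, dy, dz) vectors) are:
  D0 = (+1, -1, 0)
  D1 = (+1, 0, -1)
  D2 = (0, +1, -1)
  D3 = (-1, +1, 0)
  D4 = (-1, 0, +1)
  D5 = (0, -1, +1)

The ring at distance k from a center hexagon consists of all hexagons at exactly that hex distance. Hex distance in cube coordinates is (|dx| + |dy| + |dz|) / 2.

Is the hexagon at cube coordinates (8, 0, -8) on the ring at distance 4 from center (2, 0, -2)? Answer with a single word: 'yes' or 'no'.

|px - cx| = |8 - 2| = 6
|py - cy| = |0 - 0| = 0
|pz - cz| = |-8 - (-2)| = 6
distance = (6+0+6)/2 = 12/2 = 6
radius = 4; distance != radius -> no

Answer: no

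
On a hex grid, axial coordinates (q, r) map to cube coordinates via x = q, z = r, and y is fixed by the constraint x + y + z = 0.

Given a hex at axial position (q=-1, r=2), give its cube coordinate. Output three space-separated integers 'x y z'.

x = q = -1
z = r = 2
y = -x - z = -(-1) - (2) = -1

Answer: -1 -1 2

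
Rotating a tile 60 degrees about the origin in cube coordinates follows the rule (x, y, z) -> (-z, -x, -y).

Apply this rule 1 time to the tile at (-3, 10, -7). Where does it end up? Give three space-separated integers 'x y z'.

Answer: 7 3 -10

Derivation:
Start: (-3, 10, -7)
Step 1: (-3, 10, -7) -> (-(-7), -(-3), -(10)) = (7, 3, -10)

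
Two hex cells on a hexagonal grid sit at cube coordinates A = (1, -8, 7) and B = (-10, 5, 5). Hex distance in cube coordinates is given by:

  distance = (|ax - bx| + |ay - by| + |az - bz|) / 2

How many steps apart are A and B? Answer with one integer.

|ax - bx| = |1 - (-10)| = 11
|ay - by| = |-8 - 5| = 13
|az - bz| = |7 - 5| = 2
distance = (11 + 13 + 2) / 2 = 26 / 2 = 13

Answer: 13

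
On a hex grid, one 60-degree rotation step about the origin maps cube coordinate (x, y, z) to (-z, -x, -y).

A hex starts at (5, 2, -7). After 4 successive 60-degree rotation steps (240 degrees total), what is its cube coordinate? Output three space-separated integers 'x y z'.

Answer: -7 5 2

Derivation:
Start: (5, 2, -7)
Step 1: (5, 2, -7) -> (-(-7), -(5), -(2)) = (7, -5, -2)
Step 2: (7, -5, -2) -> (-(-2), -(7), -(-5)) = (2, -7, 5)
Step 3: (2, -7, 5) -> (-(5), -(2), -(-7)) = (-5, -2, 7)
Step 4: (-5, -2, 7) -> (-(7), -(-5), -(-2)) = (-7, 5, 2)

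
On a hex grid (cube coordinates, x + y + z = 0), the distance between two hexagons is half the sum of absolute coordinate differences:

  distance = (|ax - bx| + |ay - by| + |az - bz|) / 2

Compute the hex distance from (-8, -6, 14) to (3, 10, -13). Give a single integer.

Answer: 27

Derivation:
|ax - bx| = |-8 - 3| = 11
|ay - by| = |-6 - 10| = 16
|az - bz| = |14 - (-13)| = 27
distance = (11 + 16 + 27) / 2 = 54 / 2 = 27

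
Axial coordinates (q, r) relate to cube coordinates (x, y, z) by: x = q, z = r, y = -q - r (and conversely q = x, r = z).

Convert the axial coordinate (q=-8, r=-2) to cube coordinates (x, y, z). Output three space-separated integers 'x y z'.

Answer: -8 10 -2

Derivation:
x = q = -8
z = r = -2
y = -x - z = -(-8) - (-2) = 10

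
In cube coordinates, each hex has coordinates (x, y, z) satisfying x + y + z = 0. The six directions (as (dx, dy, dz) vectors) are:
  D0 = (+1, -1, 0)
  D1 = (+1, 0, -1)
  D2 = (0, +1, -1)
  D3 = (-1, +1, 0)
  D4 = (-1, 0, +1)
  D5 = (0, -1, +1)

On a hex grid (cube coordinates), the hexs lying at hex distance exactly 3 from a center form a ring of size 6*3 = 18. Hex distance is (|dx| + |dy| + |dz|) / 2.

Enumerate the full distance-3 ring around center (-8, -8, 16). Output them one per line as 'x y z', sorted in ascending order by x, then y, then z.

Walk ring at distance 3 from (-8, -8, 16):
Start at center + D4*3 = (-11, -8, 19)
  hex 0: (-11, -8, 19)
  hex 1: (-10, -9, 19)
  hex 2: (-9, -10, 19)
  hex 3: (-8, -11, 19)
  hex 4: (-7, -11, 18)
  hex 5: (-6, -11, 17)
  hex 6: (-5, -11, 16)
  hex 7: (-5, -10, 15)
  hex 8: (-5, -9, 14)
  hex 9: (-5, -8, 13)
  hex 10: (-6, -7, 13)
  hex 11: (-7, -6, 13)
  hex 12: (-8, -5, 13)
  hex 13: (-9, -5, 14)
  hex 14: (-10, -5, 15)
  hex 15: (-11, -5, 16)
  hex 16: (-11, -6, 17)
  hex 17: (-11, -7, 18)
Sorted: 18 hexes.

Answer: -11 -8 19
-11 -7 18
-11 -6 17
-11 -5 16
-10 -9 19
-10 -5 15
-9 -10 19
-9 -5 14
-8 -11 19
-8 -5 13
-7 -11 18
-7 -6 13
-6 -11 17
-6 -7 13
-5 -11 16
-5 -10 15
-5 -9 14
-5 -8 13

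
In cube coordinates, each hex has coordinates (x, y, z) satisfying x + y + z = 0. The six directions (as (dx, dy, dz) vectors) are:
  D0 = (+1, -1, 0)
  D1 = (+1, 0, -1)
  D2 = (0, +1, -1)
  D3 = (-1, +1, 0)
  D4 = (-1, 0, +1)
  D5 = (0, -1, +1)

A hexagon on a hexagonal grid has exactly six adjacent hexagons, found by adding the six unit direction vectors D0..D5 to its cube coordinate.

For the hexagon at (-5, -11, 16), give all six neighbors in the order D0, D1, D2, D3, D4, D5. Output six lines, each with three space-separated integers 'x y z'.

Center: (-5, -11, 16). Add each direction:
  D0: (-5, -11, 16) + (1, -1, 0) = (-4, -12, 16)
  D1: (-5, -11, 16) + (1, 0, -1) = (-4, -11, 15)
  D2: (-5, -11, 16) + (0, 1, -1) = (-5, -10, 15)
  D3: (-5, -11, 16) + (-1, 1, 0) = (-6, -10, 16)
  D4: (-5, -11, 16) + (-1, 0, 1) = (-6, -11, 17)
  D5: (-5, -11, 16) + (0, -1, 1) = (-5, -12, 17)

Answer: -4 -12 16
-4 -11 15
-5 -10 15
-6 -10 16
-6 -11 17
-5 -12 17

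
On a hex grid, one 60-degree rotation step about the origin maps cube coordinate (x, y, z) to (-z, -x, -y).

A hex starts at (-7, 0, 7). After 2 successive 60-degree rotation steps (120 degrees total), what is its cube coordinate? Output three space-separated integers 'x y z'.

Answer: 0 7 -7

Derivation:
Start: (-7, 0, 7)
Step 1: (-7, 0, 7) -> (-(7), -(-7), -(0)) = (-7, 7, 0)
Step 2: (-7, 7, 0) -> (-(0), -(-7), -(7)) = (0, 7, -7)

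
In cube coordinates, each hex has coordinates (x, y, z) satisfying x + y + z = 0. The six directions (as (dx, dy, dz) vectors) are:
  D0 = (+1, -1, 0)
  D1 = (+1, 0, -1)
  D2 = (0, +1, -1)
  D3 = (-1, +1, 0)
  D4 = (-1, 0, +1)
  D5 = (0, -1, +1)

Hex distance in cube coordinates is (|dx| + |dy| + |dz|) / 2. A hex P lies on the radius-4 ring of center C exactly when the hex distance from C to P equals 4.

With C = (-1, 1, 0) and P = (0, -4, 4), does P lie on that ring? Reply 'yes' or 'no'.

Answer: no

Derivation:
|px - cx| = |0 - (-1)| = 1
|py - cy| = |-4 - 1| = 5
|pz - cz| = |4 - 0| = 4
distance = (1+5+4)/2 = 10/2 = 5
radius = 4; distance != radius -> no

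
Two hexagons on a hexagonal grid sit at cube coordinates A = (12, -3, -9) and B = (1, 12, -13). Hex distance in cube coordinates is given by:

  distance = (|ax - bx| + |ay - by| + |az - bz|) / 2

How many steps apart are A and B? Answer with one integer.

|ax - bx| = |12 - 1| = 11
|ay - by| = |-3 - 12| = 15
|az - bz| = |-9 - (-13)| = 4
distance = (11 + 15 + 4) / 2 = 30 / 2 = 15

Answer: 15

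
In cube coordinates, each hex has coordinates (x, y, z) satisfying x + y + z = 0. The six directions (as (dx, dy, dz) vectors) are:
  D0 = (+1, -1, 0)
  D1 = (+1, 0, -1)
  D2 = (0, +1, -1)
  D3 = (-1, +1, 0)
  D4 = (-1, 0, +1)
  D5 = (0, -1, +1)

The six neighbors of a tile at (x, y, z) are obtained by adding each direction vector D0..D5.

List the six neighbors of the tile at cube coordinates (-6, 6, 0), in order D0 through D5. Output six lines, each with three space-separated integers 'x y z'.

Answer: -5 5 0
-5 6 -1
-6 7 -1
-7 7 0
-7 6 1
-6 5 1

Derivation:
Center: (-6, 6, 0). Add each direction:
  D0: (-6, 6, 0) + (1, -1, 0) = (-5, 5, 0)
  D1: (-6, 6, 0) + (1, 0, -1) = (-5, 6, -1)
  D2: (-6, 6, 0) + (0, 1, -1) = (-6, 7, -1)
  D3: (-6, 6, 0) + (-1, 1, 0) = (-7, 7, 0)
  D4: (-6, 6, 0) + (-1, 0, 1) = (-7, 6, 1)
  D5: (-6, 6, 0) + (0, -1, 1) = (-6, 5, 1)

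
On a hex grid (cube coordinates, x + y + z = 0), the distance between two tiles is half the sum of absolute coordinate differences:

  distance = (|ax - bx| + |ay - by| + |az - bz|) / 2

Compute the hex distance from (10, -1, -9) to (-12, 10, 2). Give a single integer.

Answer: 22

Derivation:
|ax - bx| = |10 - (-12)| = 22
|ay - by| = |-1 - 10| = 11
|az - bz| = |-9 - 2| = 11
distance = (22 + 11 + 11) / 2 = 44 / 2 = 22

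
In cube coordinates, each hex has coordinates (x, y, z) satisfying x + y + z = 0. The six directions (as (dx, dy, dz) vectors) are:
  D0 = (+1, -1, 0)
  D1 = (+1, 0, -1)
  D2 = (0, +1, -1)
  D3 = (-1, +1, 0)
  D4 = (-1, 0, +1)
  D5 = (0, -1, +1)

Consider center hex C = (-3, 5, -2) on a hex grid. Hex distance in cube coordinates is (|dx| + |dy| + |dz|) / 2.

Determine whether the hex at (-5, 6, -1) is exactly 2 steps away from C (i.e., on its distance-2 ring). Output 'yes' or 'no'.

|px - cx| = |-5 - (-3)| = 2
|py - cy| = |6 - 5| = 1
|pz - cz| = |-1 - (-2)| = 1
distance = (2+1+1)/2 = 4/2 = 2
radius = 2; distance == radius -> yes

Answer: yes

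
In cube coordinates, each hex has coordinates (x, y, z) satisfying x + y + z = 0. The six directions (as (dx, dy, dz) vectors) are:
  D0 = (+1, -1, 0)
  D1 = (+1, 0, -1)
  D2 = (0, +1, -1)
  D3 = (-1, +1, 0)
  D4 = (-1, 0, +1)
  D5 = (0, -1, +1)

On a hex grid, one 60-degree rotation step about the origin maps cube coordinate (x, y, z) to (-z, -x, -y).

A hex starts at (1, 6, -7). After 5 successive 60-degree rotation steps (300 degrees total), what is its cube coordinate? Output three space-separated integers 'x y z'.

Start: (1, 6, -7)
Step 1: (1, 6, -7) -> (-(-7), -(1), -(6)) = (7, -1, -6)
Step 2: (7, -1, -6) -> (-(-6), -(7), -(-1)) = (6, -7, 1)
Step 3: (6, -7, 1) -> (-(1), -(6), -(-7)) = (-1, -6, 7)
Step 4: (-1, -6, 7) -> (-(7), -(-1), -(-6)) = (-7, 1, 6)
Step 5: (-7, 1, 6) -> (-(6), -(-7), -(1)) = (-6, 7, -1)

Answer: -6 7 -1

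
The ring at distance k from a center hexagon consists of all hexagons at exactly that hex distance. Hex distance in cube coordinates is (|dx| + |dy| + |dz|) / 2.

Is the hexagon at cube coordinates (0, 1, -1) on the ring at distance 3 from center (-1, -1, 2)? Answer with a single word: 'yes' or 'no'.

|px - cx| = |0 - (-1)| = 1
|py - cy| = |1 - (-1)| = 2
|pz - cz| = |-1 - 2| = 3
distance = (1+2+3)/2 = 6/2 = 3
radius = 3; distance == radius -> yes

Answer: yes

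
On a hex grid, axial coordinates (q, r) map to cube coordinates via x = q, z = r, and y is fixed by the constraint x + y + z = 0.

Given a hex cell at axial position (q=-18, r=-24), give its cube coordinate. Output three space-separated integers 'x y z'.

x = q = -18
z = r = -24
y = -x - z = -(-18) - (-24) = 42

Answer: -18 42 -24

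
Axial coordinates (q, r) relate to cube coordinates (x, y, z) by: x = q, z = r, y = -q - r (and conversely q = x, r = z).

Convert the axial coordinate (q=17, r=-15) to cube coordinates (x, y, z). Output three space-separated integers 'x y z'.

x = q = 17
z = r = -15
y = -x - z = -(17) - (-15) = -2

Answer: 17 -2 -15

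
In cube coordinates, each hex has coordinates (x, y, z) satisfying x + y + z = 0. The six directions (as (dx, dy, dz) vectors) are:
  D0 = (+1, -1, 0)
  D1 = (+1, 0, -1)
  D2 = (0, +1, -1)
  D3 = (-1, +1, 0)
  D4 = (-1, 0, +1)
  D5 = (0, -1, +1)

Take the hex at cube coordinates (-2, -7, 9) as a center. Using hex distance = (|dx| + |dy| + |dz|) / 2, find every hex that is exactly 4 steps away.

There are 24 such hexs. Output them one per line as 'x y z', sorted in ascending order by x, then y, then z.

Answer: -6 -7 13
-6 -6 12
-6 -5 11
-6 -4 10
-6 -3 9
-5 -8 13
-5 -3 8
-4 -9 13
-4 -3 7
-3 -10 13
-3 -3 6
-2 -11 13
-2 -3 5
-1 -11 12
-1 -4 5
0 -11 11
0 -5 5
1 -11 10
1 -6 5
2 -11 9
2 -10 8
2 -9 7
2 -8 6
2 -7 5

Derivation:
Walk ring at distance 4 from (-2, -7, 9):
Start at center + D4*4 = (-6, -7, 13)
  hex 0: (-6, -7, 13)
  hex 1: (-5, -8, 13)
  hex 2: (-4, -9, 13)
  hex 3: (-3, -10, 13)
  hex 4: (-2, -11, 13)
  hex 5: (-1, -11, 12)
  hex 6: (0, -11, 11)
  hex 7: (1, -11, 10)
  hex 8: (2, -11, 9)
  hex 9: (2, -10, 8)
  hex 10: (2, -9, 7)
  hex 11: (2, -8, 6)
  hex 12: (2, -7, 5)
  hex 13: (1, -6, 5)
  hex 14: (0, -5, 5)
  hex 15: (-1, -4, 5)
  hex 16: (-2, -3, 5)
  hex 17: (-3, -3, 6)
  hex 18: (-4, -3, 7)
  hex 19: (-5, -3, 8)
  hex 20: (-6, -3, 9)
  hex 21: (-6, -4, 10)
  hex 22: (-6, -5, 11)
  hex 23: (-6, -6, 12)
Sorted: 24 hexes.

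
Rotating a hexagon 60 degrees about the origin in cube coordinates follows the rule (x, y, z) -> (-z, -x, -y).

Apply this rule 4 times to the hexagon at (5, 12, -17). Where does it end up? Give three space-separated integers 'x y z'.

Answer: -17 5 12

Derivation:
Start: (5, 12, -17)
Step 1: (5, 12, -17) -> (-(-17), -(5), -(12)) = (17, -5, -12)
Step 2: (17, -5, -12) -> (-(-12), -(17), -(-5)) = (12, -17, 5)
Step 3: (12, -17, 5) -> (-(5), -(12), -(-17)) = (-5, -12, 17)
Step 4: (-5, -12, 17) -> (-(17), -(-5), -(-12)) = (-17, 5, 12)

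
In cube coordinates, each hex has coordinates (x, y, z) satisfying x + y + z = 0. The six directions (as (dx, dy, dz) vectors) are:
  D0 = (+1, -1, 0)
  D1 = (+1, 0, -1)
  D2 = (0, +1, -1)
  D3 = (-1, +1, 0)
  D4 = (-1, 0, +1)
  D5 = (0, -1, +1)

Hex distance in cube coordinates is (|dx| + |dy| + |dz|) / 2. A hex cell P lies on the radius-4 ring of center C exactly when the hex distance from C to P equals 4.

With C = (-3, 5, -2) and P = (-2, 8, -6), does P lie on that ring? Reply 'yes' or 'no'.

|px - cx| = |-2 - (-3)| = 1
|py - cy| = |8 - 5| = 3
|pz - cz| = |-6 - (-2)| = 4
distance = (1+3+4)/2 = 8/2 = 4
radius = 4; distance == radius -> yes

Answer: yes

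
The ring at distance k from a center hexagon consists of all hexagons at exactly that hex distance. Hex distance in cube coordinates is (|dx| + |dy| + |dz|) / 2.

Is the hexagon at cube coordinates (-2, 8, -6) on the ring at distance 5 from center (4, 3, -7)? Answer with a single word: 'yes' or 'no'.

|px - cx| = |-2 - 4| = 6
|py - cy| = |8 - 3| = 5
|pz - cz| = |-6 - (-7)| = 1
distance = (6+5+1)/2 = 12/2 = 6
radius = 5; distance != radius -> no

Answer: no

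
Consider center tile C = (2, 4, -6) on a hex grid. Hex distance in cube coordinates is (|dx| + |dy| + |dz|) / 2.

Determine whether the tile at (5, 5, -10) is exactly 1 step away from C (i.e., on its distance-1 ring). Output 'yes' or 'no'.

|px - cx| = |5 - 2| = 3
|py - cy| = |5 - 4| = 1
|pz - cz| = |-10 - (-6)| = 4
distance = (3+1+4)/2 = 8/2 = 4
radius = 1; distance != radius -> no

Answer: no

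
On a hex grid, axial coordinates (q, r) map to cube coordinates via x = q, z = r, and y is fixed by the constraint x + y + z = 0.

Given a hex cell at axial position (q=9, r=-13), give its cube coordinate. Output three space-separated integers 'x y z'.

x = q = 9
z = r = -13
y = -x - z = -(9) - (-13) = 4

Answer: 9 4 -13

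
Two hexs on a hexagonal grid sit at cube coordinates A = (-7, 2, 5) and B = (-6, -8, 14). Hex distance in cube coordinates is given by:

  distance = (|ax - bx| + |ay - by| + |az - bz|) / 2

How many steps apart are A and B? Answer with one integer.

Answer: 10

Derivation:
|ax - bx| = |-7 - (-6)| = 1
|ay - by| = |2 - (-8)| = 10
|az - bz| = |5 - 14| = 9
distance = (1 + 10 + 9) / 2 = 20 / 2 = 10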